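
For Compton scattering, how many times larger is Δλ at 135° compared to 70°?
135° produces the larger shift by a factor of 2.594

Calculate both shifts using Δλ = λ_C(1 - cos θ):

For θ₁ = 70°:
Δλ₁ = 2.4263 × (1 - cos(70°))
Δλ₁ = 2.4263 × 0.6580
Δλ₁ = 1.5965 pm

For θ₂ = 135°:
Δλ₂ = 2.4263 × (1 - cos(135°))
Δλ₂ = 2.4263 × 1.7071
Δλ₂ = 4.1420 pm

The 135° angle produces the larger shift.
Ratio: 4.1420/1.5965 = 2.594

(Intermediate values are shown rounded; full precision is carried through to the final answer.)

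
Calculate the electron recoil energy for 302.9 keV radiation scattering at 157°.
161.2520 keV

By energy conservation: K_e = E_initial - E_final

First find the scattered photon energy:
Initial wavelength: λ = hc/E = 4.0932 pm
Compton shift: Δλ = λ_C(1 - cos(157°)) = 4.6597 pm
Final wavelength: λ' = 4.0932 + 4.6597 = 8.7530 pm
Final photon energy: E' = hc/λ' = 141.6480 keV

Electron kinetic energy:
K_e = E - E' = 302.9000 - 141.6480 = 161.2520 keV

(Intermediate values are shown rounded; full precision is carried through to the final answer.)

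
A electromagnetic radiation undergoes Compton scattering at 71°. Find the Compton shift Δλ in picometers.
1.6364 pm

Using the Compton scattering formula:
Δλ = λ_C(1 - cos θ)

where λ_C = h/(m_e·c) ≈ 2.4263 pm is the Compton wavelength of an electron.

For θ = 71°:
cos(71°) = 0.3256
1 - cos(71°) = 0.6744

Δλ = 2.4263 × 0.6744
Δλ = 1.6364 pm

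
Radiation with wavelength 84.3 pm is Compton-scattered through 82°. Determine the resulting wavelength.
86.3886 pm

Using the Compton scattering formula:
λ' = λ + Δλ = λ + λ_C(1 - cos θ)

Given:
- Initial wavelength λ = 84.3 pm
- Scattering angle θ = 82°
- Compton wavelength λ_C ≈ 2.4263 pm

Calculate the shift:
Δλ = 2.4263 × (1 - cos(82°))
Δλ = 2.4263 × 0.8608
Δλ = 2.0886 pm

Final wavelength:
λ' = 84.3 + 2.0886 = 86.3886 pm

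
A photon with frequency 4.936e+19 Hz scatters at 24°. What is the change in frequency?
1.648e+18 Hz (decrease)

Convert frequency to wavelength (c = 299792458 m/s):
λ₀ = c/f₀ = 299792458/4.936e+19 = 6.0735911e-12 m = 6.0736 pm

Calculate Compton shift:
Δλ = λ_C(1 - cos(24°)) = 0.2098 pm

Final wavelength:
λ' = λ₀ + Δλ = 6.0736 + 0.2098 = 6.2834 pm

Final frequency:
f' = c/λ' = 299792458/6.2833567e-12 = 4.7712150e+19 Hz

Frequency shift (decrease):
Δf = f₀ - f' = 4.936e+19 - 4.7712150e+19 = 1.648e+18 Hz

(Intermediate values are shown rounded; full precision is carried through to the final answer.)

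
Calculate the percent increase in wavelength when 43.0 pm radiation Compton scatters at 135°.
9.6325%

Calculate the Compton shift:
Δλ = λ_C(1 - cos(135°))
Δλ = 2.4263 × (1 - cos(135°))
Δλ = 2.4263 × 1.7071
Δλ = 4.1420 pm

Percentage change:
(Δλ/λ₀) × 100 = (4.1420/43.0) × 100
= 9.6325%

(Intermediate values are shown rounded; full precision is carried through to the final answer.)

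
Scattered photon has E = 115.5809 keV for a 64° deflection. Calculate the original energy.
132.4000 keV

Convert final energy to wavelength (hc ≈ 1239.842 keV·pm):
λ' = hc/E' = 1239.842 / 115.5809 = 10.7270 pm

Calculate the Compton shift:
Δλ = λ_C(1 - cos(64°))
Δλ = 2.4263 × (1 - cos(64°))
Δλ = 1.3627 pm

Initial wavelength:
λ = λ' - Δλ = 10.7270 - 1.3627 = 9.3644 pm

Initial energy:
E = hc/λ = 1239.842 / 9.3644 = 132.4000 keV

(Intermediate values are shown rounded; full precision is carried through to the final answer.)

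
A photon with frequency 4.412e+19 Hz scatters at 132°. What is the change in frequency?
1.648e+19 Hz (decrease)

Convert frequency to wavelength (c = 299792458 m/s):
λ₀ = c/f₀ = 299792458/4.412e+19 = 6.7949333e-12 m = 6.7949 pm

Calculate Compton shift:
Δλ = λ_C(1 - cos(132°)) = 4.0498 pm

Final wavelength:
λ' = λ₀ + Δλ = 6.7949 + 4.0498 = 10.8448 pm

Final frequency:
f' = c/λ' = 299792458/1.0844762e-11 = 2.7643987e+19 Hz

Frequency shift (decrease):
Δf = f₀ - f' = 4.412e+19 - 2.7643987e+19 = 1.648e+19 Hz

(Intermediate values are shown rounded; full precision is carried through to the final answer.)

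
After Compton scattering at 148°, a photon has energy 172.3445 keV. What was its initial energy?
457.5001 keV

Convert final energy to wavelength (hc ≈ 1239.842 keV·pm):
λ' = hc/E' = 1239.842 / 172.3445 = 7.1940 pm

Calculate the Compton shift:
Δλ = λ_C(1 - cos(148°))
Δλ = 2.4263 × (1 - cos(148°))
Δλ = 4.4839 pm

Initial wavelength:
λ = λ' - Δλ = 7.1940 - 4.4839 = 2.7100 pm

Initial energy:
E = hc/λ = 1239.842 / 2.7100 = 457.5001 keV

(Intermediate values are shown rounded; full precision is carried through to the final answer.)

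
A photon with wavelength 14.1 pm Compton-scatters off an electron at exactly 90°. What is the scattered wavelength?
16.5263 pm

Using the Compton formula: λ' = λ + λ_C(1 − cos θ)

For θ = 90°, cos θ = 0 (exact) = 0.0000, so:
1 − cos 90° = 1 − (0) = 1.0000

Δλ = λ_C × 1.0000 = 2.4263 × 1.0000 = 2.4263 pm

λ' = 14.1 + 2.4263 = 16.5263 pm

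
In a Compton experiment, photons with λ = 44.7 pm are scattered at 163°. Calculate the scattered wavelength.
49.4466 pm

Using the Compton scattering formula:
λ' = λ + Δλ = λ + λ_C(1 - cos θ)

Given:
- Initial wavelength λ = 44.7 pm
- Scattering angle θ = 163°
- Compton wavelength λ_C ≈ 2.4263 pm

Calculate the shift:
Δλ = 2.4263 × (1 - cos(163°))
Δλ = 2.4263 × 1.9563
Δλ = 4.7466 pm

Final wavelength:
λ' = 44.7 + 4.7466 = 49.4466 pm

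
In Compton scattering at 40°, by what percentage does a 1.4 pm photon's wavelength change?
40.5463%

Calculate the Compton shift:
Δλ = λ_C(1 - cos(40°))
Δλ = 2.4263 × (1 - cos(40°))
Δλ = 2.4263 × 0.2340
Δλ = 0.5676 pm

Percentage change:
(Δλ/λ₀) × 100 = (0.5676/1.4) × 100
= 40.5463%

(Intermediate values are shown rounded; full precision is carried through to the final answer.)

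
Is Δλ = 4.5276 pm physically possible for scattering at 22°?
No, inconsistent

Calculate the expected shift for θ = 22°:

Δλ_expected = λ_C(1 - cos(22°))
Δλ_expected = 2.4263 × (1 - cos(22°))
Δλ_expected = 2.4263 × 0.0728
Δλ_expected = 0.1767 pm

Given shift: 4.5276 pm
Expected shift: 0.1767 pm
Difference: 4.3509 pm

The values do not match. The given shift corresponds to θ ≈ 150.0°, not 22°.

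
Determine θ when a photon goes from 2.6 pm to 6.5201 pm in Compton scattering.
128.00°

First find the wavelength shift:
Δλ = λ' - λ = 6.5201 - 2.6 = 3.9201 pm

Using Δλ = λ_C(1 - cos θ), with λ_C = h/(m_e·c) ≈ 2.42631024 pm:
cos θ = 1 - Δλ/λ_C
cos θ = 1 - 3.9201/2.42631024
cos θ = -0.615663

θ = arccos(-0.615663)
θ = 128.00°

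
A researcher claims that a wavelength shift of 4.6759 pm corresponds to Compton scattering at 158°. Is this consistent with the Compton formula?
Yes, consistent

Calculate the expected shift for θ = 158°:

Δλ_expected = λ_C(1 - cos(158°))
Δλ_expected = 2.4263 × (1 - cos(158°))
Δλ_expected = 2.4263 × 1.9272
Δλ_expected = 4.6759 pm

Given shift: 4.6759 pm
Expected shift: 4.6759 pm
Difference: 0.0000 pm

The values match. This is consistent with Compton scattering at the stated angle.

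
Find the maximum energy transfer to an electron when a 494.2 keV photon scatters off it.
325.7754 keV

Maximum energy transfer occurs at θ = 180° (backscattering).

Initial photon: E₀ = 494.2 keV → λ₀ = 2.5088 pm

Maximum Compton shift (at 180°):
Δλ_max = 2λ_C = 2 × 2.4263 = 4.8526 pm

Final wavelength:
λ' = 2.5088 + 4.8526 = 7.3614 pm

Minimum photon energy (maximum energy to electron):
E'_min = hc/λ' = 168.4246 keV

Maximum electron kinetic energy:
K_max = E₀ - E'_min = 494.2000 - 168.4246 = 325.7754 keV

(Intermediate values are shown rounded; full precision is carried through to the final answer.)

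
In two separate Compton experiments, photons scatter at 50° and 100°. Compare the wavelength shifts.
100° produces the larger shift by a factor of 3.286

Calculate both shifts using Δλ = λ_C(1 - cos θ):

For θ₁ = 50°:
Δλ₁ = 2.4263 × (1 - cos(50°))
Δλ₁ = 2.4263 × 0.3572
Δλ₁ = 0.8667 pm

For θ₂ = 100°:
Δλ₂ = 2.4263 × (1 - cos(100°))
Δλ₂ = 2.4263 × 1.1736
Δλ₂ = 2.8476 pm

The 100° angle produces the larger shift.
Ratio: 2.8476/0.8667 = 3.286

(Intermediate values are shown rounded; full precision is carried through to the final answer.)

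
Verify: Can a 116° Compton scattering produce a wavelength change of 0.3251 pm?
No, inconsistent

Calculate the expected shift for θ = 116°:

Δλ_expected = λ_C(1 - cos(116°))
Δλ_expected = 2.4263 × (1 - cos(116°))
Δλ_expected = 2.4263 × 1.4384
Δλ_expected = 3.4899 pm

Given shift: 0.3251 pm
Expected shift: 3.4899 pm
Difference: 3.1649 pm

The values do not match. The given shift corresponds to θ ≈ 30.0°, not 116°.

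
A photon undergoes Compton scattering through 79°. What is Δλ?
1.9633 pm

Using the Compton scattering formula:
Δλ = λ_C(1 - cos θ)

where λ_C = h/(m_e·c) ≈ 2.4263 pm is the Compton wavelength of an electron.

For θ = 79°:
cos(79°) = 0.1908
1 - cos(79°) = 0.8092

Δλ = 2.4263 × 0.8092
Δλ = 1.9633 pm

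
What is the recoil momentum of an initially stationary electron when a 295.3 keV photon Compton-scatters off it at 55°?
1.3422e-22 kg·m/s

The electron is initially at rest, so by conservation of momentum:
p⃗_e = p⃗₀ − p⃗'  (incident photon momentum minus scattered photon momentum)

Photon momentum magnitudes (p = h/λ = E/c):
λ₀ = hc/E₀ = 4.1986 pm → p₀ = h/λ₀ = 1.5782e-22 kg·m/s
Δλ = λ_C(1 − cos 55°) = 1.0346 pm
λ' = 5.2332 pm → p' = h/λ' = 1.2662e-22 kg·m/s

The scattered photon makes angle θ = 55° with the incident direction, so by the law of cosines:
|p⃗_e|² = p₀² + p'² − 2p₀p'cos θ
|p⃗_e|² = (1.5782e-22)² + (1.2662e-22)² − 2·1.5782e-22·1.2662e-22·cos(55°)
|p⃗_e| = 1.3422e-22 kg·m/s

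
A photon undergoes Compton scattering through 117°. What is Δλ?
3.5278 pm

Using the Compton scattering formula:
Δλ = λ_C(1 - cos θ)

where λ_C = h/(m_e·c) ≈ 2.4263 pm is the Compton wavelength of an electron.

For θ = 117°:
cos(117°) = -0.4540
1 - cos(117°) = 1.4540

Δλ = 2.4263 × 1.4540
Δλ = 3.5278 pm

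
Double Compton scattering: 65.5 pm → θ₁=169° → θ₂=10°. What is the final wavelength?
70.3449 pm

Apply Compton shift twice:

First scattering at θ₁ = 169°:
Δλ₁ = λ_C(1 - cos(169°))
Δλ₁ = 2.4263 × 1.9816
Δλ₁ = 4.8080 pm

After first scattering:
λ₁ = 65.5 + 4.8080 = 70.3080 pm

Second scattering at θ₂ = 10°:
Δλ₂ = λ_C(1 - cos(10°))
Δλ₂ = 2.4263 × 0.0152
Δλ₂ = 0.0369 pm

Final wavelength:
λ₂ = 70.3080 + 0.0369 = 70.3449 pm

Total shift: Δλ_total = 4.8080 + 0.0369 = 4.8449 pm

(Intermediate values are shown rounded; full precision is carried through to the final answer.)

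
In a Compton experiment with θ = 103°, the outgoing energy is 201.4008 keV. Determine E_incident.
389.3999 keV

Convert final energy to wavelength (hc ≈ 1239.842 keV·pm):
λ' = hc/E' = 1239.842 / 201.4008 = 6.1561 pm

Calculate the Compton shift:
Δλ = λ_C(1 - cos(103°))
Δλ = 2.4263 × (1 - cos(103°))
Δλ = 2.9721 pm

Initial wavelength:
λ = λ' - Δλ = 6.1561 - 2.9721 = 3.1840 pm

Initial energy:
E = hc/λ = 1239.842 / 3.1840 = 389.3999 keV

(Intermediate values are shown rounded; full precision is carried through to the final answer.)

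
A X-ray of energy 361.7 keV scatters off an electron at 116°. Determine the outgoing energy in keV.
179.2261 keV

First convert energy to wavelength:
λ = hc/E, with hc ≈ 1239.842 keV·pm (i.e. 1239.842 eV·nm)

For E = 361.7 keV = 361700 eV:
λ = 1239.842 keV·pm / 361.7 keV
λ = 3.4278 pm

Calculate the Compton shift:
Δλ = λ_C(1 - cos(116°)) = 2.4263 × 1.4384
Δλ = 3.4899 pm

Final wavelength:
λ' = 3.4278 + 3.4899 = 6.9178 pm

Final energy:
E' = hc/λ' = 1239.842 / 6.9178 = 179.2261 keV

(Intermediate values are shown rounded; full precision is carried through to the final answer.)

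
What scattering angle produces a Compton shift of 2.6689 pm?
95.74°

From the Compton formula Δλ = λ_C(1 - cos θ), we can solve for θ:

cos θ = 1 - Δλ/λ_C

Given:
- Δλ = 2.6689 pm
- λ_C = h/(m_e·c) ≈ 2.42631024 pm

cos θ = 1 - 2.6689/2.42631024
cos θ = 1 - 1.099983
cos θ = -0.099983

θ = arccos(-0.099983)
θ = 95.74°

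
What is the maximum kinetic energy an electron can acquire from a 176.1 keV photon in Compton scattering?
71.8518 keV

Maximum energy transfer occurs at θ = 180° (backscattering).

Initial photon: E₀ = 176.1 keV → λ₀ = 7.0406 pm

Maximum Compton shift (at 180°):
Δλ_max = 2λ_C = 2 × 2.4263 = 4.8526 pm

Final wavelength:
λ' = 7.0406 + 4.8526 = 11.8932 pm

Minimum photon energy (maximum energy to electron):
E'_min = hc/λ' = 104.2482 keV

Maximum electron kinetic energy:
K_max = E₀ - E'_min = 176.1000 - 104.2482 = 71.8518 keV

(Intermediate values are shown rounded; full precision is carried through to the final answer.)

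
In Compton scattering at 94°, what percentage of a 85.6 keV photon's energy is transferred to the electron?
0.1520 (or 15.20%)

Calculate initial and final photon energies:

Initial: E₀ = 85.6 keV → λ₀ = 14.4841 pm
Compton shift: Δλ = 2.5956 pm
Final wavelength: λ' = 17.0797 pm
Final energy: E' = 72.5916 keV

Fractional energy loss:
(E₀ - E')/E₀ = (85.6000 - 72.5916)/85.6000
= 13.0084/85.6000
= 0.1520
= 15.20%

(Intermediate values are shown rounded; full precision is carried through to the final answer.)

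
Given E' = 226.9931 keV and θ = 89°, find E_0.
402.7998 keV

Convert final energy to wavelength (hc ≈ 1239.842 keV·pm):
λ' = hc/E' = 1239.842 / 226.9931 = 5.4620 pm

Calculate the Compton shift:
Δλ = λ_C(1 - cos(89°))
Δλ = 2.4263 × (1 - cos(89°))
Δλ = 2.3840 pm

Initial wavelength:
λ = λ' - Δλ = 5.4620 - 2.3840 = 3.0781 pm

Initial energy:
E = hc/λ = 1239.842 / 3.0781 = 402.7998 keV

(Intermediate values are shown rounded; full precision is carried through to the final answer.)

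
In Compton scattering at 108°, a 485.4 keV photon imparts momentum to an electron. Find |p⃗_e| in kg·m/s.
3.1497e-22 kg·m/s

The electron is initially at rest, so by conservation of momentum:
p⃗_e = p⃗₀ − p⃗'  (incident photon momentum minus scattered photon momentum)

Photon momentum magnitudes (p = h/λ = E/c):
λ₀ = hc/E₀ = 2.5543 pm → p₀ = h/λ₀ = 2.5941e-22 kg·m/s
Δλ = λ_C(1 − cos 108°) = 3.1761 pm
λ' = 5.7303 pm → p' = h/λ' = 1.1563e-22 kg·m/s

The scattered photon makes angle θ = 108° with the incident direction, so by the law of cosines:
|p⃗_e|² = p₀² + p'² − 2p₀p'cos θ
|p⃗_e|² = (2.5941e-22)² + (1.1563e-22)² − 2·2.5941e-22·1.1563e-22·cos(108°)
|p⃗_e| = 3.1497e-22 kg·m/s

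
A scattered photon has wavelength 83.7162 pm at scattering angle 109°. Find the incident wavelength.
80.5000 pm

From λ' = λ + Δλ, we have λ = λ' - Δλ

First calculate the Compton shift:
Δλ = λ_C(1 - cos θ)
Δλ = 2.4263 × (1 - cos(109°))
Δλ = 2.4263 × 1.3256
Δλ = 3.2162 pm

Initial wavelength:
λ = λ' - Δλ
λ = 83.7162 - 3.2162
λ = 80.5000 pm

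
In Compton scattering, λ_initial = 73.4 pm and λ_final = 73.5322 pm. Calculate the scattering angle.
19.00°

First find the wavelength shift:
Δλ = λ' - λ = 73.5322 - 73.4 = 0.1322 pm

Using Δλ = λ_C(1 - cos θ), with λ_C = h/(m_e·c) ≈ 2.42631024 pm:
cos θ = 1 - Δλ/λ_C
cos θ = 1 - 0.1322/2.42631024
cos θ = 0.945514

θ = arccos(0.945514)
θ = 19.00°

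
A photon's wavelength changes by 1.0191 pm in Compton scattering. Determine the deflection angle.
54.55°

From the Compton formula Δλ = λ_C(1 - cos θ), we can solve for θ:

cos θ = 1 - Δλ/λ_C

Given:
- Δλ = 1.0191 pm
- λ_C = h/(m_e·c) ≈ 2.42631024 pm

cos θ = 1 - 1.0191/2.42631024
cos θ = 1 - 0.420020
cos θ = 0.579980

θ = arccos(0.579980)
θ = 54.55°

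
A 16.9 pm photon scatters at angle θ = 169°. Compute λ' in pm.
21.7080 pm

Using the Compton scattering formula:
λ' = λ + Δλ = λ + λ_C(1 - cos θ)

Given:
- Initial wavelength λ = 16.9 pm
- Scattering angle θ = 169°
- Compton wavelength λ_C ≈ 2.4263 pm

Calculate the shift:
Δλ = 2.4263 × (1 - cos(169°))
Δλ = 2.4263 × 1.9816
Δλ = 4.8080 pm

Final wavelength:
λ' = 16.9 + 4.8080 = 21.7080 pm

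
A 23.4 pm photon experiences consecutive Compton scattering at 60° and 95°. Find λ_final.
27.2509 pm

Apply Compton shift twice:

First scattering at θ₁ = 60°:
Δλ₁ = λ_C(1 - cos(60°))
Δλ₁ = 2.4263 × 0.5000
Δλ₁ = 1.2132 pm

After first scattering:
λ₁ = 23.4 + 1.2132 = 24.6132 pm

Second scattering at θ₂ = 95°:
Δλ₂ = λ_C(1 - cos(95°))
Δλ₂ = 2.4263 × 1.0872
Δλ₂ = 2.6378 pm

Final wavelength:
λ₂ = 24.6132 + 2.6378 = 27.2509 pm

Total shift: Δλ_total = 1.2132 + 2.6378 = 3.8509 pm

(Intermediate values are shown rounded; full precision is carried through to the final answer.)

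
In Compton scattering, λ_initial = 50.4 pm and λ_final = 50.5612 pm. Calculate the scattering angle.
21.00°

First find the wavelength shift:
Δλ = λ' - λ = 50.5612 - 50.4 = 0.1612 pm

Using Δλ = λ_C(1 - cos θ), with λ_C = h/(m_e·c) ≈ 2.42631024 pm:
cos θ = 1 - Δλ/λ_C
cos θ = 1 - 0.1612/2.42631024
cos θ = 0.933562

θ = arccos(0.933562)
θ = 21.00°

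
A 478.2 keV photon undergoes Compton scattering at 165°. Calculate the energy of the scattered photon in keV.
168.3956 keV

First convert energy to wavelength:
λ = hc/E, with hc ≈ 1239.842 keV·pm (i.e. 1239.842 eV·nm)

For E = 478.2 keV = 478200 eV:
λ = 1239.842 keV·pm / 478.2 keV
λ = 2.5927 pm

Calculate the Compton shift:
Δλ = λ_C(1 - cos(165°)) = 2.4263 × 1.9659
Δλ = 4.7699 pm

Final wavelength:
λ' = 2.5927 + 4.7699 = 7.3627 pm

Final energy:
E' = hc/λ' = 1239.842 / 7.3627 = 168.3956 keV

(Intermediate values are shown rounded; full precision is carried through to the final answer.)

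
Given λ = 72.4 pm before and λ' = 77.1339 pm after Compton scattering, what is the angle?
162.00°

First find the wavelength shift:
Δλ = λ' - λ = 77.1339 - 72.4 = 4.7339 pm

Using Δλ = λ_C(1 - cos θ), with λ_C = h/(m_e·c) ≈ 2.42631024 pm:
cos θ = 1 - Δλ/λ_C
cos θ = 1 - 4.7339/2.42631024
cos θ = -0.951070

θ = arccos(-0.951070)
θ = 162.00°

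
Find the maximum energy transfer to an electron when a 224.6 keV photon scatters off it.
105.0723 keV

Maximum energy transfer occurs at θ = 180° (backscattering).

Initial photon: E₀ = 224.6 keV → λ₀ = 5.5202 pm

Maximum Compton shift (at 180°):
Δλ_max = 2λ_C = 2 × 2.4263 = 4.8526 pm

Final wavelength:
λ' = 5.5202 + 4.8526 = 10.3728 pm

Minimum photon energy (maximum energy to electron):
E'_min = hc/λ' = 119.5277 keV

Maximum electron kinetic energy:
K_max = E₀ - E'_min = 224.6000 - 119.5277 = 105.0723 keV

(Intermediate values are shown rounded; full precision is carried through to the final answer.)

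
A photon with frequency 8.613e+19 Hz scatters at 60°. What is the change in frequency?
2.226e+19 Hz (decrease)

Convert frequency to wavelength (c = 299792458 m/s):
λ₀ = c/f₀ = 299792458/8.613e+19 = 3.4806973e-12 m = 3.4807 pm

Calculate Compton shift:
Δλ = λ_C(1 - cos(60°)) = 1.2132 pm

Final wavelength:
λ' = λ₀ + Δλ = 3.4807 + 1.2132 = 4.6939 pm

Final frequency:
f' = c/λ' = 299792458/4.6938524e-12 = 6.3869170e+19 Hz

Frequency shift (decrease):
Δf = f₀ - f' = 8.613e+19 - 6.3869170e+19 = 2.226e+19 Hz

(Intermediate values are shown rounded; full precision is carried through to the final answer.)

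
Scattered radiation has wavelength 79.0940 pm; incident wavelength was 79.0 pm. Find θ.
16.00°

First find the wavelength shift:
Δλ = λ' - λ = 79.0940 - 79.0 = 0.0940 pm

Using Δλ = λ_C(1 - cos θ), with λ_C = h/(m_e·c) ≈ 2.42631024 pm:
cos θ = 1 - Δλ/λ_C
cos θ = 1 - 0.0940/2.42631024
cos θ = 0.961258

θ = arccos(0.961258)
θ = 16.00°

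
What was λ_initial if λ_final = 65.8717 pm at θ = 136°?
61.7000 pm

From λ' = λ + Δλ, we have λ = λ' - Δλ

First calculate the Compton shift:
Δλ = λ_C(1 - cos θ)
Δλ = 2.4263 × (1 - cos(136°))
Δλ = 2.4263 × 1.7193
Δλ = 4.1717 pm

Initial wavelength:
λ = λ' - Δλ
λ = 65.8717 - 4.1717
λ = 61.7000 pm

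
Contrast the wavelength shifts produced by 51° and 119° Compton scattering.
119° produces the larger shift by a factor of 4.006

Calculate both shifts using Δλ = λ_C(1 - cos θ):

For θ₁ = 51°:
Δλ₁ = 2.4263 × (1 - cos(51°))
Δλ₁ = 2.4263 × 0.3707
Δλ₁ = 0.8994 pm

For θ₂ = 119°:
Δλ₂ = 2.4263 × (1 - cos(119°))
Δλ₂ = 2.4263 × 1.4848
Δλ₂ = 3.6026 pm

The 119° angle produces the larger shift.
Ratio: 3.6026/0.8994 = 4.006

(Intermediate values are shown rounded; full precision is carried through to the final answer.)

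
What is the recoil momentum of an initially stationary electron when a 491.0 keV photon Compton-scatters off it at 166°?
3.5109e-22 kg·m/s

The electron is initially at rest, so by conservation of momentum:
p⃗_e = p⃗₀ − p⃗'  (incident photon momentum minus scattered photon momentum)

Photon momentum magnitudes (p = h/λ = E/c):
λ₀ = hc/E₀ = 2.5251 pm → p₀ = h/λ₀ = 2.6240e-22 kg·m/s
Δλ = λ_C(1 − cos 166°) = 4.7805 pm
λ' = 7.3057 pm → p' = h/λ' = 9.0697e-23 kg·m/s

The scattered photon makes angle θ = 166° with the incident direction, so by the law of cosines:
|p⃗_e|² = p₀² + p'² − 2p₀p'cos θ
|p⃗_e|² = (2.6240e-22)² + (9.0697e-23)² − 2·2.6240e-22·9.0697e-23·cos(166°)
|p⃗_e| = 3.5109e-22 kg·m/s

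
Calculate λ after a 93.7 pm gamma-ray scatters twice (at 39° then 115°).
97.6924 pm

Apply Compton shift twice:

First scattering at θ₁ = 39°:
Δλ₁ = λ_C(1 - cos(39°))
Δλ₁ = 2.4263 × 0.2229
Δλ₁ = 0.5407 pm

After first scattering:
λ₁ = 93.7 + 0.5407 = 94.2407 pm

Second scattering at θ₂ = 115°:
Δλ₂ = λ_C(1 - cos(115°))
Δλ₂ = 2.4263 × 1.4226
Δλ₂ = 3.4517 pm

Final wavelength:
λ₂ = 94.2407 + 3.4517 = 97.6924 pm

Total shift: Δλ_total = 0.5407 + 3.4517 = 3.9924 pm

(Intermediate values are shown rounded; full precision is carried through to the final answer.)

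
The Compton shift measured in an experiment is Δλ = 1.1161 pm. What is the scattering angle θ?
57.32°

From the Compton formula Δλ = λ_C(1 - cos θ), we can solve for θ:

cos θ = 1 - Δλ/λ_C

Given:
- Δλ = 1.1161 pm
- λ_C = h/(m_e·c) ≈ 2.42631024 pm

cos θ = 1 - 1.1161/2.42631024
cos θ = 1 - 0.459999
cos θ = 0.540001

θ = arccos(0.540001)
θ = 57.32°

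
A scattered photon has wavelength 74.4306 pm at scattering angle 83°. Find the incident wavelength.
72.3000 pm

From λ' = λ + Δλ, we have λ = λ' - Δλ

First calculate the Compton shift:
Δλ = λ_C(1 - cos θ)
Δλ = 2.4263 × (1 - cos(83°))
Δλ = 2.4263 × 0.8781
Δλ = 2.1306 pm

Initial wavelength:
λ = λ' - Δλ
λ = 74.4306 - 2.1306
λ = 72.3000 pm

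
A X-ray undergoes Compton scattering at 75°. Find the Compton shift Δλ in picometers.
1.7983 pm

Using the Compton scattering formula:
Δλ = λ_C(1 - cos θ)

where λ_C = h/(m_e·c) ≈ 2.4263 pm is the Compton wavelength of an electron.

For θ = 75°:
cos(75°) = 0.2588
1 - cos(75°) = 0.7412

Δλ = 2.4263 × 0.7412
Δλ = 1.7983 pm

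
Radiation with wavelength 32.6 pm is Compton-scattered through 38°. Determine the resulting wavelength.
33.1144 pm

Using the Compton scattering formula:
λ' = λ + Δλ = λ + λ_C(1 - cos θ)

Given:
- Initial wavelength λ = 32.6 pm
- Scattering angle θ = 38°
- Compton wavelength λ_C ≈ 2.4263 pm

Calculate the shift:
Δλ = 2.4263 × (1 - cos(38°))
Δλ = 2.4263 × 0.2120
Δλ = 0.5144 pm

Final wavelength:
λ' = 32.6 + 0.5144 = 33.1144 pm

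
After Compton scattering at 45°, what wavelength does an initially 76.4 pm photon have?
77.1106 pm

Using the Compton formula: λ' = λ + λ_C(1 − cos θ)

For θ = 45°, cos θ = √2/2 (exact) ≈ 0.7071, so:
1 − cos 45° = 1 − (√2/2) ≈ 0.2929

Δλ = λ_C × 0.2929 = 2.4263 × 0.2929 = 0.7106 pm

λ' = 76.4 + 0.7106 = 77.1106 pm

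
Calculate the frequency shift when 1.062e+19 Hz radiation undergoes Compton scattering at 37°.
1.807e+17 Hz (decrease)

Convert frequency to wavelength (c = 299792458 m/s):
λ₀ = c/f₀ = 299792458/1.062e+19 = 2.8229045e-11 m = 28.2290 pm

Calculate Compton shift:
Δλ = λ_C(1 - cos(37°)) = 0.4886 pm

Final wavelength:
λ' = λ₀ + Δλ = 28.2290 + 0.4886 = 28.7176 pm

Final frequency:
f' = c/λ' = 299792458/2.8717618e-11 = 1.0439322e+19 Hz

Frequency shift (decrease):
Δf = f₀ - f' = 1.062e+19 - 1.0439322e+19 = 1.807e+17 Hz

(Intermediate values are shown rounded; full precision is carried through to the final answer.)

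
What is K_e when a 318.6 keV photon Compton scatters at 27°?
20.2730 keV

By energy conservation: K_e = E_initial - E_final

First find the scattered photon energy:
Initial wavelength: λ = hc/E = 3.8915 pm
Compton shift: Δλ = λ_C(1 - cos(27°)) = 0.2645 pm
Final wavelength: λ' = 3.8915 + 0.2645 = 4.1560 pm
Final photon energy: E' = hc/λ' = 298.3270 keV

Electron kinetic energy:
K_e = E - E' = 318.6000 - 298.3270 = 20.2730 keV

(Intermediate values are shown rounded; full precision is carried through to the final answer.)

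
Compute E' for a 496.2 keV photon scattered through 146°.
178.7421 keV

First convert energy to wavelength:
λ = hc/E, with hc ≈ 1239.842 keV·pm (i.e. 1239.842 eV·nm)

For E = 496.2 keV = 496200 eV:
λ = 1239.842 keV·pm / 496.2 keV
λ = 2.4987 pm

Calculate the Compton shift:
Δλ = λ_C(1 - cos(146°)) = 2.4263 × 1.8290
Δλ = 4.4378 pm

Final wavelength:
λ' = 2.4987 + 4.4378 = 6.9365 pm

Final energy:
E' = hc/λ' = 1239.842 / 6.9365 = 178.7421 keV

(Intermediate values are shown rounded; full precision is carried through to the final answer.)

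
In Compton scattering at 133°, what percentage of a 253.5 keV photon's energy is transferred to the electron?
0.4549 (or 45.49%)

Calculate initial and final photon energies:

Initial: E₀ = 253.5 keV → λ₀ = 4.8909 pm
Compton shift: Δλ = 4.0810 pm
Final wavelength: λ' = 8.9719 pm
Final energy: E' = 138.1910 keV

Fractional energy loss:
(E₀ - E')/E₀ = (253.5000 - 138.1910)/253.5000
= 115.3090/253.5000
= 0.4549
= 45.49%

(Intermediate values are shown rounded; full precision is carried through to the final answer.)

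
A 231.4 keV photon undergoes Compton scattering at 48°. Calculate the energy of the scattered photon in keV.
201.2471 keV

First convert energy to wavelength:
λ = hc/E, with hc ≈ 1239.842 keV·pm (i.e. 1239.842 eV·nm)

For E = 231.4 keV = 231400 eV:
λ = 1239.842 keV·pm / 231.4 keV
λ = 5.3580 pm

Calculate the Compton shift:
Δλ = λ_C(1 - cos(48°)) = 2.4263 × 0.3309
Δλ = 0.8028 pm

Final wavelength:
λ' = 5.3580 + 0.8028 = 6.1608 pm

Final energy:
E' = hc/λ' = 1239.842 / 6.1608 = 201.2471 keV

(Intermediate values are shown rounded; full precision is carried through to the final answer.)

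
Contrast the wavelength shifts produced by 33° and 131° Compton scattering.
131° produces the larger shift by a factor of 10.265

Calculate both shifts using Δλ = λ_C(1 - cos θ):

For θ₁ = 33°:
Δλ₁ = 2.4263 × (1 - cos(33°))
Δλ₁ = 2.4263 × 0.1613
Δλ₁ = 0.3914 pm

For θ₂ = 131°:
Δλ₂ = 2.4263 × (1 - cos(131°))
Δλ₂ = 2.4263 × 1.6561
Δλ₂ = 4.0181 pm

The 131° angle produces the larger shift.
Ratio: 4.0181/0.3914 = 10.265

(Intermediate values are shown rounded; full precision is carried through to the final answer.)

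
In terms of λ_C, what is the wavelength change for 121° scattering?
1.5150 λ_C

The Compton shift formula is:
Δλ = λ_C(1 - cos θ)

Dividing both sides by λ_C:
Δλ/λ_C = 1 - cos θ

For θ = 121°:
Δλ/λ_C = 1 - cos(121°)
Δλ/λ_C = 1 - -0.5150
Δλ/λ_C = 1.5150

This means the shift is 1.5150 × λ_C = 3.6760 pm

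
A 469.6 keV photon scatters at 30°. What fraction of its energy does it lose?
0.1096 (or 10.96%)

Calculate initial and final photon energies:

Initial: E₀ = 469.6 keV → λ₀ = 2.6402 pm
Compton shift: Δλ = 0.3251 pm
Final wavelength: λ' = 2.9653 pm
Final energy: E' = 418.1207 keV

Fractional energy loss:
(E₀ - E')/E₀ = (469.6000 - 418.1207)/469.6000
= 51.4793/469.6000
= 0.1096
= 10.96%

(Intermediate values are shown rounded; full precision is carried through to the final answer.)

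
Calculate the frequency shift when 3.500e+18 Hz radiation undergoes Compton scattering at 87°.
9.150e+16 Hz (decrease)

Convert frequency to wavelength (c = 299792458 m/s):
λ₀ = c/f₀ = 299792458/3.500e+18 = 8.5654988e-11 m = 85.6550 pm

Calculate Compton shift:
Δλ = λ_C(1 - cos(87°)) = 2.2993 pm

Final wavelength:
λ' = λ₀ + Δλ = 85.6550 + 2.2993 = 87.9543 pm

Final frequency:
f' = c/λ' = 299792458/8.7954315e-11 = 3.4085020e+18 Hz

Frequency shift (decrease):
Δf = f₀ - f' = 3.500e+18 - 3.4085020e+18 = 9.150e+16 Hz

(Intermediate values are shown rounded; full precision is carried through to the final answer.)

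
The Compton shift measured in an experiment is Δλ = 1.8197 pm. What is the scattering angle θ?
75.52°

From the Compton formula Δλ = λ_C(1 - cos θ), we can solve for θ:

cos θ = 1 - Δλ/λ_C

Given:
- Δλ = 1.8197 pm
- λ_C = h/(m_e·c) ≈ 2.42631024 pm

cos θ = 1 - 1.8197/2.42631024
cos θ = 1 - 0.749987
cos θ = 0.250013

θ = arccos(0.250013)
θ = 75.52°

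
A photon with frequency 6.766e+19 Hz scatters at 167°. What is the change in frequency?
3.515e+19 Hz (decrease)

Convert frequency to wavelength (c = 299792458 m/s):
λ₀ = c/f₀ = 299792458/6.766e+19 = 4.4308670e-12 m = 4.4309 pm

Calculate Compton shift:
Δλ = λ_C(1 - cos(167°)) = 4.7904 pm

Final wavelength:
λ' = λ₀ + Δλ = 4.4309 + 4.7904 = 9.2213 pm

Final frequency:
f' = c/λ' = 299792458/9.2213012e-12 = 3.2510863e+19 Hz

Frequency shift (decrease):
Δf = f₀ - f' = 6.766e+19 - 3.2510863e+19 = 3.515e+19 Hz

(Intermediate values are shown rounded; full precision is carried through to the final answer.)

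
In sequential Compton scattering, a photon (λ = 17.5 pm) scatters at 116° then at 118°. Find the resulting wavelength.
24.5553 pm

Apply Compton shift twice:

First scattering at θ₁ = 116°:
Δλ₁ = λ_C(1 - cos(116°))
Δλ₁ = 2.4263 × 1.4384
Δλ₁ = 3.4899 pm

After first scattering:
λ₁ = 17.5 + 3.4899 = 20.9899 pm

Second scattering at θ₂ = 118°:
Δλ₂ = λ_C(1 - cos(118°))
Δλ₂ = 2.4263 × 1.4695
Δλ₂ = 3.5654 pm

Final wavelength:
λ₂ = 20.9899 + 3.5654 = 24.5553 pm

Total shift: Δλ_total = 3.4899 + 3.5654 = 7.0553 pm

(Intermediate values are shown rounded; full precision is carried through to the final answer.)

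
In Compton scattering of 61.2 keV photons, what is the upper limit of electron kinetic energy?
11.8265 keV

Maximum energy transfer occurs at θ = 180° (backscattering).

Initial photon: E₀ = 61.2 keV → λ₀ = 20.2589 pm

Maximum Compton shift (at 180°):
Δλ_max = 2λ_C = 2 × 2.4263 = 4.8526 pm

Final wavelength:
λ' = 20.2589 + 4.8526 = 25.1115 pm

Minimum photon energy (maximum energy to electron):
E'_min = hc/λ' = 49.3735 keV

Maximum electron kinetic energy:
K_max = E₀ - E'_min = 61.2000 - 49.3735 = 11.8265 keV

(Intermediate values are shown rounded; full precision is carried through to the final answer.)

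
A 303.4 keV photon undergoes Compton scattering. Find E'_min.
138.6985 keV (at θ = 180°)

The scattered photon has minimum energy when its wavelength is maximum, i.e., when the Compton shift Δλ = λ_C(1 − cos θ) is maximum. This occurs at θ = 180° (backscattering), giving Δλ_max = 2λ_C = 4.8526 pm.

Initial wavelength: λ₀ = hc/E₀ = 4.0865 pm
Maximum final wavelength: λ'_max = λ₀ + 2λ_C = 4.0865 + 4.8526 = 8.9391 pm
Minimum final energy: E'_min = hc/λ'_max = 138.6985 keV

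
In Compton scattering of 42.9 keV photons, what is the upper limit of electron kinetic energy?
6.1676 keV

Maximum energy transfer occurs at θ = 180° (backscattering).

Initial photon: E₀ = 42.9 keV → λ₀ = 28.9007 pm

Maximum Compton shift (at 180°):
Δλ_max = 2λ_C = 2 × 2.4263 = 4.8526 pm

Final wavelength:
λ' = 28.9007 + 4.8526 = 33.7534 pm

Minimum photon energy (maximum energy to electron):
E'_min = hc/λ' = 36.7324 keV

Maximum electron kinetic energy:
K_max = E₀ - E'_min = 42.9000 - 36.7324 = 6.1676 keV

(Intermediate values are shown rounded; full precision is carried through to the final answer.)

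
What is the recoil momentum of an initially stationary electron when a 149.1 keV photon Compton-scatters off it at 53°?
6.7816e-23 kg·m/s

The electron is initially at rest, so by conservation of momentum:
p⃗_e = p⃗₀ − p⃗'  (incident photon momentum minus scattered photon momentum)

Photon momentum magnitudes (p = h/λ = E/c):
λ₀ = hc/E₀ = 8.3155 pm → p₀ = h/λ₀ = 7.9683e-23 kg·m/s
Δλ = λ_C(1 − cos 53°) = 0.9661 pm
λ' = 9.2816 pm → p' = h/λ' = 7.1389e-23 kg·m/s

The scattered photon makes angle θ = 53° with the incident direction, so by the law of cosines:
|p⃗_e|² = p₀² + p'² − 2p₀p'cos θ
|p⃗_e|² = (7.9683e-23)² + (7.1389e-23)² − 2·7.9683e-23·7.1389e-23·cos(53°)
|p⃗_e| = 6.7816e-23 kg·m/s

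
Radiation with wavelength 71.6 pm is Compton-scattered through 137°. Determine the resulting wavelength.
75.8008 pm

Using the Compton scattering formula:
λ' = λ + Δλ = λ + λ_C(1 - cos θ)

Given:
- Initial wavelength λ = 71.6 pm
- Scattering angle θ = 137°
- Compton wavelength λ_C ≈ 2.4263 pm

Calculate the shift:
Δλ = 2.4263 × (1 - cos(137°))
Δλ = 2.4263 × 1.7314
Δλ = 4.2008 pm

Final wavelength:
λ' = 71.6 + 4.2008 = 75.8008 pm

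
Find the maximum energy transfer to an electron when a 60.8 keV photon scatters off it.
11.6872 keV

Maximum energy transfer occurs at θ = 180° (backscattering).

Initial photon: E₀ = 60.8 keV → λ₀ = 20.3921 pm

Maximum Compton shift (at 180°):
Δλ_max = 2λ_C = 2 × 2.4263 = 4.8526 pm

Final wavelength:
λ' = 20.3921 + 4.8526 = 25.2448 pm

Minimum photon energy (maximum energy to electron):
E'_min = hc/λ' = 49.1128 keV

Maximum electron kinetic energy:
K_max = E₀ - E'_min = 60.8000 - 49.1128 = 11.6872 keV

(Intermediate values are shown rounded; full precision is carried through to the final answer.)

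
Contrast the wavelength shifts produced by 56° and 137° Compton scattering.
137° produces the larger shift by a factor of 3.928

Calculate both shifts using Δλ = λ_C(1 - cos θ):

For θ₁ = 56°:
Δλ₁ = 2.4263 × (1 - cos(56°))
Δλ₁ = 2.4263 × 0.4408
Δλ₁ = 1.0695 pm

For θ₂ = 137°:
Δλ₂ = 2.4263 × (1 - cos(137°))
Δλ₂ = 2.4263 × 1.7314
Δλ₂ = 4.2008 pm

The 137° angle produces the larger shift.
Ratio: 4.2008/1.0695 = 3.928

(Intermediate values are shown rounded; full precision is carried through to the final answer.)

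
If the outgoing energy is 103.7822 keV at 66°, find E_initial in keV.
118.0000 keV

Convert final energy to wavelength (hc ≈ 1239.842 keV·pm):
λ' = hc/E' = 1239.842 / 103.7822 = 11.9466 pm

Calculate the Compton shift:
Δλ = λ_C(1 - cos(66°))
Δλ = 2.4263 × (1 - cos(66°))
Δλ = 1.4394 pm

Initial wavelength:
λ = λ' - Δλ = 11.9466 - 1.4394 = 10.5071 pm

Initial energy:
E = hc/λ = 1239.842 / 10.5071 = 118.0000 keV

(Intermediate values are shown rounded; full precision is carried through to the final answer.)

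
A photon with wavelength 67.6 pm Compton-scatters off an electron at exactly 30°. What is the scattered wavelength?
67.9251 pm

Using the Compton formula: λ' = λ + λ_C(1 − cos θ)

For θ = 30°, cos θ = √3/2 (exact) ≈ 0.8660, so:
1 − cos 30° = 1 − (√3/2) ≈ 0.1340

Δλ = λ_C × 0.1340 = 2.4263 × 0.1340 = 0.3251 pm

λ' = 67.6 + 0.3251 = 67.9251 pm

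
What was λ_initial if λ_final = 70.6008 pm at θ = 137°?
66.4000 pm

From λ' = λ + Δλ, we have λ = λ' - Δλ

First calculate the Compton shift:
Δλ = λ_C(1 - cos θ)
Δλ = 2.4263 × (1 - cos(137°))
Δλ = 2.4263 × 1.7314
Δλ = 4.2008 pm

Initial wavelength:
λ = λ' - Δλ
λ = 70.6008 - 4.2008
λ = 66.4000 pm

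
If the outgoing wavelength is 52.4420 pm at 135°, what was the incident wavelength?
48.3000 pm

From λ' = λ + Δλ, we have λ = λ' - Δλ

First calculate the Compton shift:
Δλ = λ_C(1 - cos θ)
Δλ = 2.4263 × (1 - cos(135°))
Δλ = 2.4263 × 1.7071
Δλ = 4.1420 pm

Initial wavelength:
λ = λ' - Δλ
λ = 52.4420 - 4.1420
λ = 48.3000 pm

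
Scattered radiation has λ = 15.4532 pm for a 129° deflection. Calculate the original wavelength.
11.5000 pm

From λ' = λ + Δλ, we have λ = λ' - Δλ

First calculate the Compton shift:
Δλ = λ_C(1 - cos θ)
Δλ = 2.4263 × (1 - cos(129°))
Δλ = 2.4263 × 1.6293
Δλ = 3.9532 pm

Initial wavelength:
λ = λ' - Δλ
λ = 15.4532 - 3.9532
λ = 11.5000 pm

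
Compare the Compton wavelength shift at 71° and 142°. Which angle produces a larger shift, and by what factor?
142° produces the larger shift by a factor of 2.651

Calculate both shifts using Δλ = λ_C(1 - cos θ):

For θ₁ = 71°:
Δλ₁ = 2.4263 × (1 - cos(71°))
Δλ₁ = 2.4263 × 0.6744
Δλ₁ = 1.6364 pm

For θ₂ = 142°:
Δλ₂ = 2.4263 × (1 - cos(142°))
Δλ₂ = 2.4263 × 1.7880
Δλ₂ = 4.3383 pm

The 142° angle produces the larger shift.
Ratio: 4.3383/1.6364 = 2.651

(Intermediate values are shown rounded; full precision is carried through to the final answer.)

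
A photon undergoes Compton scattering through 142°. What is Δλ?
4.3383 pm

Using the Compton scattering formula:
Δλ = λ_C(1 - cos θ)

where λ_C = h/(m_e·c) ≈ 2.4263 pm is the Compton wavelength of an electron.

For θ = 142°:
cos(142°) = -0.7880
1 - cos(142°) = 1.7880

Δλ = 2.4263 × 1.7880
Δλ = 4.3383 pm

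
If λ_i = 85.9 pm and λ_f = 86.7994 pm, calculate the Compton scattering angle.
51.00°

First find the wavelength shift:
Δλ = λ' - λ = 86.7994 - 85.9 = 0.8994 pm

Using Δλ = λ_C(1 - cos θ), with λ_C = h/(m_e·c) ≈ 2.42631024 pm:
cos θ = 1 - Δλ/λ_C
cos θ = 1 - 0.8994/2.42631024
cos θ = 0.629314

θ = arccos(0.629314)
θ = 51.00°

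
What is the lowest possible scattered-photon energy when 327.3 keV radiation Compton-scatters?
143.4884 keV (at θ = 180°)

The scattered photon has minimum energy when its wavelength is maximum, i.e., when the Compton shift Δλ = λ_C(1 − cos θ) is maximum. This occurs at θ = 180° (backscattering), giving Δλ_max = 2λ_C = 4.8526 pm.

Initial wavelength: λ₀ = hc/E₀ = 3.7881 pm
Maximum final wavelength: λ'_max = λ₀ + 2λ_C = 3.7881 + 4.8526 = 8.6407 pm
Minimum final energy: E'_min = hc/λ'_max = 143.4884 keV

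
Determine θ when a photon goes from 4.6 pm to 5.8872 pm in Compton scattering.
62.00°

First find the wavelength shift:
Δλ = λ' - λ = 5.8872 - 4.6 = 1.2872 pm

Using Δλ = λ_C(1 - cos θ), with λ_C = h/(m_e·c) ≈ 2.42631024 pm:
cos θ = 1 - Δλ/λ_C
cos θ = 1 - 1.2872/2.42631024
cos θ = 0.469483

θ = arccos(0.469483)
θ = 62.00°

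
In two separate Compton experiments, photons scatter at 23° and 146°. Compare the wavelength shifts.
146° produces the larger shift by a factor of 23.008

Calculate both shifts using Δλ = λ_C(1 - cos θ):

For θ₁ = 23°:
Δλ₁ = 2.4263 × (1 - cos(23°))
Δλ₁ = 2.4263 × 0.0795
Δλ₁ = 0.1929 pm

For θ₂ = 146°:
Δλ₂ = 2.4263 × (1 - cos(146°))
Δλ₂ = 2.4263 × 1.8290
Δλ₂ = 4.4378 pm

The 146° angle produces the larger shift.
Ratio: 4.4378/0.1929 = 23.008

(Intermediate values are shown rounded; full precision is carried through to the final answer.)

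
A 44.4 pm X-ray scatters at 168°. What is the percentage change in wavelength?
10.8099%

Calculate the Compton shift:
Δλ = λ_C(1 - cos(168°))
Δλ = 2.4263 × (1 - cos(168°))
Δλ = 2.4263 × 1.9781
Δλ = 4.7996 pm

Percentage change:
(Δλ/λ₀) × 100 = (4.7996/44.4) × 100
= 10.8099%

(Intermediate values are shown rounded; full precision is carried through to the final answer.)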